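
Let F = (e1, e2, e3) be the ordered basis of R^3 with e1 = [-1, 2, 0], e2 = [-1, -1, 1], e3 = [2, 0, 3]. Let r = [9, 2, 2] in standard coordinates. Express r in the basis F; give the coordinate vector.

We seek scalars with c_1 e1 + ... + c_3 e3 = r; equivalently solve M c = r where the columns of M are e1, ..., e3.
Gaussian elimination on [M | r] yields c = (-1, -4, 2).
Check: -e1 - 4e2 + 2e3 = [9, 2, 2].

[-1, -4, 2]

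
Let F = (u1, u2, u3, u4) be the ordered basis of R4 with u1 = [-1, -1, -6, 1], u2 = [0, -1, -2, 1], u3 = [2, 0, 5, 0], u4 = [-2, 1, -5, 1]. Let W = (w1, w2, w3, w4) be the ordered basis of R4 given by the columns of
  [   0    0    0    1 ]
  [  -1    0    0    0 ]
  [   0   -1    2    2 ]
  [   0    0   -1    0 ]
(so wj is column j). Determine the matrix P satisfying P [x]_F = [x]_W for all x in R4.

Take x = uj: its F-coordinates are the j-th standard unit vector, so P e_j — column j of P — equals [uj]_W.
u1 = w1 + 2w2 - w3 - w4, giving column 1 = [1, 2, -1, -1]; repeating for each j gives P = [[1, 1, 0, -1], [2, 0, -1, -1], [-1, -1, 0, -1], [-1, 0, 2, -2]].

[[1, 1, 0, -1], [2, 0, -1, -1], [-1, -1, 0, -1], [-1, 0, 2, -2]]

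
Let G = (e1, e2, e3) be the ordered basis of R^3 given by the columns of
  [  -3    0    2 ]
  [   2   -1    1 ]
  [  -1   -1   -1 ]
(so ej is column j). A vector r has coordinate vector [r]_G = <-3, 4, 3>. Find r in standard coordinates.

By definition r = -3e1 + 4e2 + 3e3.
Summing componentwise gives <15, -7, -4>.

<15, -7, -4>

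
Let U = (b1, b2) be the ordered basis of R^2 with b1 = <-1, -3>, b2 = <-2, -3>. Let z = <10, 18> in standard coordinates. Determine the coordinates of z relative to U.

[z]_U is the unique c with M c = z, where M has columns b1, b2.
System: -c_1 - 2c_2 = 10, -3c_1 - 3c_2 = 18; solving gives c_1 = -2, c_2 = -4.
Check: -2b1 - 4b2 = <10, 18>.

<-2, -4>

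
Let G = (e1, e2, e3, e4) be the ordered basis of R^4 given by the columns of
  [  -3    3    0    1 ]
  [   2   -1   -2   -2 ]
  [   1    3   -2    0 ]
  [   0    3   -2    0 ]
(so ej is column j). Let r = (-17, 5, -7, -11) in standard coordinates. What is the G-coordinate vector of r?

Write r = c_1 e1 + ... + c_4 e4 and solve for the c_i.
Gaussian elimination on [M | r] yields c = (4, -1, 4, -2).
Check: 4e1 - e2 + 4e3 - 2e4 = (-17, 5, -7, -11).

(4, -1, 4, -2)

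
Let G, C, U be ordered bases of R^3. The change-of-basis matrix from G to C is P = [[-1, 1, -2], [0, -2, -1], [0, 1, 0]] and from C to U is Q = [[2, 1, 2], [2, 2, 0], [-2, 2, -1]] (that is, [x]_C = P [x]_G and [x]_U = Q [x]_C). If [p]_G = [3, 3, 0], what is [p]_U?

First [p]_C = P [p]_G = [0, -6, 3].
Then [p]_U = Q [p]_C = [0, -12, -15].

[0, -12, -15]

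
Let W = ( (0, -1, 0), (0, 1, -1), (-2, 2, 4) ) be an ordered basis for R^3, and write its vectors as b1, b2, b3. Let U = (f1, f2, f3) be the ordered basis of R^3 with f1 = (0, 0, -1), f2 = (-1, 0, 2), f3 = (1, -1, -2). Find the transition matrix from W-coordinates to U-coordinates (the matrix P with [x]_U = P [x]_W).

Column j of P is [bj]_U, since P maps W-coordinates to U-coordinates.
Expressing b1 in U: b1 = 0·f1 + f2 + f3, so column 1 of P is (0, 1, 1).
Doing the same for each bj gives P = [[0, 1, 0], [1, -1, 0], [1, -1, -2]].

[[0, 1, 0], [1, -1, 0], [1, -1, -2]]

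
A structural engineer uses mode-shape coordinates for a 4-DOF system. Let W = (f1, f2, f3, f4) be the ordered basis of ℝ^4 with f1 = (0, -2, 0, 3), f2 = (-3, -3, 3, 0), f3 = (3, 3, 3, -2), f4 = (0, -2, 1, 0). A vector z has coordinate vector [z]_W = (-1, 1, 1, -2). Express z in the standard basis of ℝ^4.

(0, 6, 4, -5)

z = M [z]_W, where M has columns f1, ..., f4.
Carrying out the matrix-vector product, z = (0, 6, 4, -5).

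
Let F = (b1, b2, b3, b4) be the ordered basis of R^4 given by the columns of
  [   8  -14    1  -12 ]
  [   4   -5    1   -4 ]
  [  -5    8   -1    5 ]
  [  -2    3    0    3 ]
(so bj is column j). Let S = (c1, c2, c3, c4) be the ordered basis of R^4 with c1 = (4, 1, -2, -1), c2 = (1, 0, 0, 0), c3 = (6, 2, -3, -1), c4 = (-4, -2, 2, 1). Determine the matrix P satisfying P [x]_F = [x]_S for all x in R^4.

Column j of P is [bj]_S, since P maps F-coordinates to S-coordinates.
Expressing b1 in S: b1 = 0·c1 - 2c2 + c3 - c4, so column 1 of P is (0, -2, 1, -1).
Doing the same for each bj gives P = [[0, -1, -1, -2], [-2, 2, -1, -2], [1, -2, 1, 1], [-1, 0, 0, 2]].

[[0, -1, -1, -2], [-2, 2, -1, -2], [1, -2, 1, 1], [-1, 0, 0, 2]]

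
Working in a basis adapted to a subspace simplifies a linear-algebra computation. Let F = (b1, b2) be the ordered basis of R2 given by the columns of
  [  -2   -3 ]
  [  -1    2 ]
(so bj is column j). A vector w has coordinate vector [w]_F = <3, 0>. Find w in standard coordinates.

<-6, -3>

The coordinates say w = 3b1 + 0·b2; adding the scaled basis vectors gives <-6, -3>.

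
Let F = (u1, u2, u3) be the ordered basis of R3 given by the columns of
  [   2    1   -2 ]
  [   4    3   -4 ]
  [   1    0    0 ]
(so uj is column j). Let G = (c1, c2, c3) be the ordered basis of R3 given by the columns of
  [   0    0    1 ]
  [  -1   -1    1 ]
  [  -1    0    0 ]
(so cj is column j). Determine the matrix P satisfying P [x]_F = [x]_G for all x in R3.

Take x = uj: its F-coordinates are the j-th standard unit vector, so P e_j — column j of P — equals [uj]_G.
u1 = -c1 - c2 + 2c3, giving column 1 = <-1, -1, 2>; repeating for each j gives P = [[-1, 0, 0], [-1, -2, 2], [2, 1, -2]].

[[-1, 0, 0], [-1, -2, 2], [2, 1, -2]]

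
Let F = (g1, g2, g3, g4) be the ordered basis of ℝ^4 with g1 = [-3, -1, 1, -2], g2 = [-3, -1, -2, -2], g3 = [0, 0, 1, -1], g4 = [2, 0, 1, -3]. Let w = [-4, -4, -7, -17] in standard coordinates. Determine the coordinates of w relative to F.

[0, 4, -3, 4]

[w]_F is the unique c with M c = w, where M has columns g1, ..., g4.
Solving this 4x4 system gives c = (0, 4, -3, 4).
Check: 0·g1 + 4g2 - 3g3 + 4g4 = [-4, -4, -7, -17].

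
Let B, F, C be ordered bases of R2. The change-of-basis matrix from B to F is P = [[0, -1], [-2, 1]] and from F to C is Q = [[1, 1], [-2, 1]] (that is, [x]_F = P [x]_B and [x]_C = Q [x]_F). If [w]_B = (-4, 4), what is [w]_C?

Composing the changes, [w]_C = Q P [w]_B.
Q P = [[-2, 0], [-2, 3]]; applying this to (-4, 4) gives (8, 20).

(8, 20)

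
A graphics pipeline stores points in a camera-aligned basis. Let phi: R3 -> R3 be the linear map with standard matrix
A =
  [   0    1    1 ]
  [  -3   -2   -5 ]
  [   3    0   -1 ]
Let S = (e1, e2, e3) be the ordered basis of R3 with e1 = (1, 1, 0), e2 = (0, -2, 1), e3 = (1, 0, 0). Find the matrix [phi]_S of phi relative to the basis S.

[[1, -3, 3], [3, -1, 3], [0, 2, -3]]

Let P have columns e1, ..., e3. Then [phi]_S = P^(-1) A P.
Here det P = 1, so P^(-1) is integer; computing A P first and then P^(-1)(A P) gives [[1, -3, 3], [3, -1, 3], [0, 2, -3]].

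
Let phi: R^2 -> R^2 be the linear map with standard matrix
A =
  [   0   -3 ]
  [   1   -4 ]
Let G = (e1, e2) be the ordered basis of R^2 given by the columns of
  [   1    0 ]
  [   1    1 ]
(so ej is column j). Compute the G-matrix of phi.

Let P have columns e1, e2. Then [phi]_G = P^(-1) A P.
Here det P = 1, so P^(-1) is integer; computing A P first and then P^(-1)(A P) gives [[-3, -3], [0, -1]].

[[-3, -3], [0, -1]]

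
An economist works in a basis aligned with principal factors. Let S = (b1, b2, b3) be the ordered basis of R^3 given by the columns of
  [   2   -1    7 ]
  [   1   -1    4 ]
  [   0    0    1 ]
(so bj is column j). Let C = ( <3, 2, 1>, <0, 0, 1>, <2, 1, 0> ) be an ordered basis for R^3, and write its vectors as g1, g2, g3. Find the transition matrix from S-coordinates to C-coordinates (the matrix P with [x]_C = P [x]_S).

Take x = bj: its S-coordinates are the j-th standard unit vector, so P e_j — column j of P — equals [bj]_C.
b1 = 0·g1 + 0·g2 + g3, giving column 1 = <0, 0, 1>; repeating for each j gives P = [[0, -1, 1], [0, 1, 0], [1, 1, 2]].

[[0, -1, 1], [0, 1, 0], [1, 1, 2]]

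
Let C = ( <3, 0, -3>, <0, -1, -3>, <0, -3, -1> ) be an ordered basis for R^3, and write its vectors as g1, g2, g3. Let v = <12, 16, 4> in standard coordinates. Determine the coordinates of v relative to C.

We seek scalars with c_1 g1 + ... + c_3 g3 = v; equivalently solve M c = v where the columns of M are g1, ..., g3.
Row-reducing the augmented matrix [M | v] gives c = (4, -4, -4).
Check: 4g1 - 4g2 - 4g3 = <12, 16, 4>.

<4, -4, -4>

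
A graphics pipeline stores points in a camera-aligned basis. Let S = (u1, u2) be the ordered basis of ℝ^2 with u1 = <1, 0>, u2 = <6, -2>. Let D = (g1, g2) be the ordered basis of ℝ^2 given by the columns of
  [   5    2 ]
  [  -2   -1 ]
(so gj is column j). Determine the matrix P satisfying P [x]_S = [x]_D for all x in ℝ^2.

Let M have columns uj and N have columns gj. Then for every x, N [x]_D = x = M [x]_S, so P = N^(-1) M.
Since det N = -1, N^(-1) has integer entries; multiplying gives P = [[1, 2], [-2, -2]].

[[1, 2], [-2, -2]]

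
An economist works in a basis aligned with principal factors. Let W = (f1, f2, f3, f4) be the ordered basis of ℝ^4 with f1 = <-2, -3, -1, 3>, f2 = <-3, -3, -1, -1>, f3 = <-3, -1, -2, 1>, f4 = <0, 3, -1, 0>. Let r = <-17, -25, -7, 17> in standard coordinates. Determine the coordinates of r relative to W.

<4, -1, 4, -4>

We seek scalars with c_1 f1 + ... + c_4 f4 = r; equivalently solve M c = r where the columns of M are f1, ..., f4.
Solving this 4x4 system gives c = (4, -1, 4, -4).
Check: 4f1 - f2 + 4f3 - 4f4 = <-17, -25, -7, 17>.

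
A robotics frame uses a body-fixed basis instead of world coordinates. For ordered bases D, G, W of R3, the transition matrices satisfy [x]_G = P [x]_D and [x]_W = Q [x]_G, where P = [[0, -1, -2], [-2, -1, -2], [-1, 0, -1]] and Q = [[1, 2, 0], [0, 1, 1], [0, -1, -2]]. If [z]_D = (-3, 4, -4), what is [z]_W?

(24, 17, -24)

Apply P to get G-coordinates (4, 10, 7), then Q to get W-coordinates.
The result is [z]_W = (24, 17, -24).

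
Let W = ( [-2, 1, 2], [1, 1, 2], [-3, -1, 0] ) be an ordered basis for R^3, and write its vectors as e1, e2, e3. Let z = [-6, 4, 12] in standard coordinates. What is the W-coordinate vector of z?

[2, 4, 2]

Write z = c_1 e1 + ... + c_3 e3 and solve for the c_i.
Solving this 3x3 system gives c = (2, 4, 2).
Check: 2e1 + 4e2 + 2e3 = [-6, 4, 12].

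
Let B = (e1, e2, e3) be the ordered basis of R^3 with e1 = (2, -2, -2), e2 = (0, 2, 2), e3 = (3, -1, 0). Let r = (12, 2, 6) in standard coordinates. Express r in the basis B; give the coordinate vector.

We seek scalars with c_1 e1 + ... + c_3 e3 = r; equivalently solve M c = r where the columns of M are e1, ..., e3.
Row-reducing the augmented matrix [M | r] gives c = (0, 3, 4).
Check: 0·e1 + 3e2 + 4e3 = (12, 2, 6).

(0, 3, 4)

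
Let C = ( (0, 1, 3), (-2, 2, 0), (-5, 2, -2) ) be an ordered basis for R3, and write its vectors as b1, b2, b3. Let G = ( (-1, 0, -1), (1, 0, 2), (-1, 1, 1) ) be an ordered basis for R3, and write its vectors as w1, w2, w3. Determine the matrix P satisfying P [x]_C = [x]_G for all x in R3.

[[0, -2, 2], [1, -2, -1], [1, 2, 2]]

Let M have columns bj and N have columns wj. Then for every x, N [x]_G = x = M [x]_C, so P = N^(-1) M.
Since det N = 1, N^(-1) has integer entries; multiplying gives P = [[0, -2, 2], [1, -2, -1], [1, 2, 2]].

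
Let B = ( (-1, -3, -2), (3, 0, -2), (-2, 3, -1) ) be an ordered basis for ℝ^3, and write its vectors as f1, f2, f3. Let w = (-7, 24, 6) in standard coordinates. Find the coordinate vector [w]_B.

[w]_B is the unique c with M c = w, where M has columns f1, ..., f3.
Row-reducing the augmented matrix [M | w] gives c = (-4, -1, 4).
Check: -4f1 - f2 + 4f3 = (-7, 24, 6).

(-4, -1, 4)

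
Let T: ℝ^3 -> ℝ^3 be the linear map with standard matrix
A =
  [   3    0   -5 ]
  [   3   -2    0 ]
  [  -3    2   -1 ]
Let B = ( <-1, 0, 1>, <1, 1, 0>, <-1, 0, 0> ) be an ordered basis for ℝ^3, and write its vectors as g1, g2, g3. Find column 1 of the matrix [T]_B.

Column 1 of [T]_B is the B-coordinate vector of T(g1).
In standard coordinates T(g1) = A g1 = <-8, -3, 2>.
Converting to B: <-8, -3, 2> = 2g1 - 3g2 + 3g3, so the coordinate vector is <2, -3, 3>.

<2, -3, 3>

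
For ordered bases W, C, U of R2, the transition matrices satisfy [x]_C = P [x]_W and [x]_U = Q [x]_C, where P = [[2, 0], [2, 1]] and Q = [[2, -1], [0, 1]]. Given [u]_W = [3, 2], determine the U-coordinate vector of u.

[4, 8]

Composing the changes, [u]_U = Q P [u]_W.
Q P = [[2, -1], [2, 1]]; applying this to [3, 2] gives [4, 8].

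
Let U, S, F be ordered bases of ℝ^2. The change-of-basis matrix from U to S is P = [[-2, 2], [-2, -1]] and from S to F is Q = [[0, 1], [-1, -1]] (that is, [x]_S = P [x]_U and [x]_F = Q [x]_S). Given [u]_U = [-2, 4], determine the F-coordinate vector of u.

[0, -12]

First [u]_S = P [u]_U = [12, 0].
Then [u]_F = Q [u]_S = [0, -12].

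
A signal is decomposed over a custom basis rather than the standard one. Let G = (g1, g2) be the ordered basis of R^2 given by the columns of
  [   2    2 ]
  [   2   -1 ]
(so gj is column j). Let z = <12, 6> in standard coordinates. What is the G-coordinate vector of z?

<4, 2>

Write z = c_1 g1 + c_2 g2 and solve for the c_i.
System: 2c_1 + 2c_2 = 12, 2c_1 - c_2 = 6; solving gives c_1 = 4, c_2 = 2.
Check: 4g1 + 2g2 = <12, 6>.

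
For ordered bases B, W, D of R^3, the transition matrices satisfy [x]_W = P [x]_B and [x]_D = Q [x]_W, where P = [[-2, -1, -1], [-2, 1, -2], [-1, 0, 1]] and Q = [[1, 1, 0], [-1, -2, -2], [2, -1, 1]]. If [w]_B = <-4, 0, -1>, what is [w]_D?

Composing the changes, [w]_D = Q P [w]_B.
Q P = [[-4, 0, -3], [8, -1, 3], [-3, -3, 1]]; applying this to <-4, 0, -1> gives <19, -35, 11>.

<19, -35, 11>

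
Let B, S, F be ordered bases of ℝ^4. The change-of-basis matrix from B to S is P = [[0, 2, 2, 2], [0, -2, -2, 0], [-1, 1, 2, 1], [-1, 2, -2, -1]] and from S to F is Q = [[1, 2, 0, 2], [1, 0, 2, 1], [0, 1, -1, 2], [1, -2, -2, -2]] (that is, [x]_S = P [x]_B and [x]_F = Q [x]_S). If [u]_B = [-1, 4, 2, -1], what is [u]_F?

[-2, 32, -8, 6]

First [u]_S = P [u]_B = [10, -12, 8, 6].
Then [u]_F = Q [u]_S = [-2, 32, -8, 6].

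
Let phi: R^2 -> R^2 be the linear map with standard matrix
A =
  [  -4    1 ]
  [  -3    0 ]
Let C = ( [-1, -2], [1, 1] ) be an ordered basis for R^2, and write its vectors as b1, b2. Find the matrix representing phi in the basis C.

[[-1, 0], [1, -3]]

The j-th column of [phi]_C is [phi(bj)]_C.
phi(b1) = A b1 = [2, 3] = -b1 + b2, so column 1 is [-1, 1].
Repeating for b2 and assembling the columns gives [[-1, 0], [1, -3]].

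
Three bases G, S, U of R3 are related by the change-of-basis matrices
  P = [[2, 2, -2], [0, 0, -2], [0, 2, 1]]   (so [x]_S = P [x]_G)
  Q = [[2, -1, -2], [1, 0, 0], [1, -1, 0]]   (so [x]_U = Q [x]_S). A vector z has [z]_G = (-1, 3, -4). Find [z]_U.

Apply P to get S-coordinates (12, 8, 2), then Q to get U-coordinates.
The result is [z]_U = (12, 12, 4).

(12, 12, 4)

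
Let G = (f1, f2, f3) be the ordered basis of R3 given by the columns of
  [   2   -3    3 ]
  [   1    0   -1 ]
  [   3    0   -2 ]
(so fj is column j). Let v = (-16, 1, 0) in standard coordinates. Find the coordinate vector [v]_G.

Write v = c_1 f1 + ... + c_3 f3 and solve for the c_i.
Solving this 3x3 system gives c = (-2, 1, -3).
Check: -2f1 + f2 - 3f3 = (-16, 1, 0).

(-2, 1, -3)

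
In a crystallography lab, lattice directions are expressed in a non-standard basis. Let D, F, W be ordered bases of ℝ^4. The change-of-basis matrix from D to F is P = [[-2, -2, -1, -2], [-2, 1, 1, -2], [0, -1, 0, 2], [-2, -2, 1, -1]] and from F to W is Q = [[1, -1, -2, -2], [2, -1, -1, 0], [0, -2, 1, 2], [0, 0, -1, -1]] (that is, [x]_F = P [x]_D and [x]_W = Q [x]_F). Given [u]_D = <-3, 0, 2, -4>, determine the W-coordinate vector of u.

<-12, 16, -16, -4>

First [u]_F = P [u]_D = <12, 16, -8, 12>.
Then [u]_W = Q [u]_F = <-12, 16, -16, -4>.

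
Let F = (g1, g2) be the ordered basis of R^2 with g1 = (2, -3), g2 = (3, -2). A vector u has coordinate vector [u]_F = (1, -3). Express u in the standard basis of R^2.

The coordinates say u = g1 - 3g2; adding the scaled basis vectors gives (-7, 3).

(-7, 3)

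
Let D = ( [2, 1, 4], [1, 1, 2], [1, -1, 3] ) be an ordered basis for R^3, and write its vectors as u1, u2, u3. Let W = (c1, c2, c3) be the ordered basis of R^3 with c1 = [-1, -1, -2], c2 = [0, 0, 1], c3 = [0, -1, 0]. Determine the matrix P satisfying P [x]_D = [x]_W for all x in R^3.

Take x = uj: its D-coordinates are the j-th standard unit vector, so P e_j — column j of P — equals [uj]_W.
u1 = -2c1 + 0·c2 + c3, giving column 1 = [-2, 0, 1]; repeating for each j gives P = [[-2, -1, -1], [0, 0, 1], [1, 0, 2]].

[[-2, -1, -1], [0, 0, 1], [1, 0, 2]]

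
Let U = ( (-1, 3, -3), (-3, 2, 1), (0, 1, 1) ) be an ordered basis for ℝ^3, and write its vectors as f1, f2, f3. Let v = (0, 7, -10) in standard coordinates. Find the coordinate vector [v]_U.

(3, -1, 0)

We seek scalars with c_1 f1 + ... + c_3 f3 = v; equivalently solve M c = v where the columns of M are f1, ..., f3.
Row-reducing the augmented matrix [M | v] gives c = (3, -1, 0).
Check: 3f1 - f2 + 0·f3 = (0, 7, -10).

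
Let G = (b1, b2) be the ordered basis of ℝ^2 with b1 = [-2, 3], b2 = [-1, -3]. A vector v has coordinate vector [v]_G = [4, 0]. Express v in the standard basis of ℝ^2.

[-8, 12]

v = M [v]_G, where M has columns b1, b2.
Carrying out the matrix-vector product, v = [-8, 12].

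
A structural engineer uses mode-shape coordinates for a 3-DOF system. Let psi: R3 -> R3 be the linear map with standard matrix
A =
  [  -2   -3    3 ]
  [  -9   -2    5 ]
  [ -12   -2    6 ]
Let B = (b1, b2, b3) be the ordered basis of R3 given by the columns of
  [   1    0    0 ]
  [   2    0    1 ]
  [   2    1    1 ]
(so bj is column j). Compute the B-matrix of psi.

With P the matrix whose columns are b1, ..., b3, [psi]_B = P^(-1) A P.
Column by column: psi(b1) = A b1 = <-2, -3, -4>; its B-coordinates <-2, -1, 1> give column 1.
Continuing for each basis vector yields [psi]_B = [[-2, 3, 0], [-1, 1, 1], [1, -1, 3]].

[[-2, 3, 0], [-1, 1, 1], [1, -1, 3]]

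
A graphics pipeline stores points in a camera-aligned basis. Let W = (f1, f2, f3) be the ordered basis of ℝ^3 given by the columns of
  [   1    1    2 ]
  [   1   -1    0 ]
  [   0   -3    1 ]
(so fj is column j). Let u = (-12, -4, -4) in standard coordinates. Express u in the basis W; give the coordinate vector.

Write u = c_1 f1 + ... + c_3 f3 and solve for the c_i.
Solving this 3x3 system gives c = (-4, 0, -4).
Check: -4f1 + 0·f2 - 4f3 = (-12, -4, -4).

(-4, 0, -4)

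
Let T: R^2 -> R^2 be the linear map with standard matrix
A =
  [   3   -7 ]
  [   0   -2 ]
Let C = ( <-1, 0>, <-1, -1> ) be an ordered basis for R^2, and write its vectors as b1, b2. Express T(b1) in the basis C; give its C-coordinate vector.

<3, 0>

Compute T(b1) = A b1 = <-3, 0> in standard coordinates.
Then write this in C-coordinates: solve for y in y_1 b1 + y_2 b2 = <-3, 0>.
This gives y = <3, 0>, which is column 1 of [T]_C.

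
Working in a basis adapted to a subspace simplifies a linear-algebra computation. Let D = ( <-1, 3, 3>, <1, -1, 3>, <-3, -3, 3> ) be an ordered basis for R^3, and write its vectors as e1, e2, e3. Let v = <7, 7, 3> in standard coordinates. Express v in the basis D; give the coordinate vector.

<1, 2, -2>

Write v = c_1 e1 + ... + c_3 e3 and solve for the c_i.
Gaussian elimination on [M | v] yields c = (1, 2, -2).
Check: e1 + 2e2 - 2e3 = <7, 7, 3>.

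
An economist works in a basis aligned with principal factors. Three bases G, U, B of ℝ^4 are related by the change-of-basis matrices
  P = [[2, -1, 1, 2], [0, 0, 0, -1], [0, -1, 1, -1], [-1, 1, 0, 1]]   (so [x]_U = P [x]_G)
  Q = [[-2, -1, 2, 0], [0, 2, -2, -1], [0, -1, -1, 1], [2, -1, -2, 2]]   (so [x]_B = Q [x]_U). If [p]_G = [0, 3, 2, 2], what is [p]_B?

[-10, -3, 10, 24]

Composing the changes, [p]_B = Q P [p]_G.
Q P = [[-4, 0, 0, -5], [1, 1, -2, -1], [-1, 2, -1, 3], [2, 2, 0, 9]]; applying this to [0, 3, 2, 2] gives [-10, -3, 10, 24].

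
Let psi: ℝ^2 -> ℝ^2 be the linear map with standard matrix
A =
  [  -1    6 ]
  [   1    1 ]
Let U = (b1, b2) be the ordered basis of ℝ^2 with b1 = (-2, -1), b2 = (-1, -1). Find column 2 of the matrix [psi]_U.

(3, -1)

Column 2 of [psi]_U is the U-coordinate vector of psi(b2).
In standard coordinates psi(b2) = A b2 = (-5, -2).
Converting to U: (-5, -2) = 3b1 - b2, so the coordinate vector is (3, -1).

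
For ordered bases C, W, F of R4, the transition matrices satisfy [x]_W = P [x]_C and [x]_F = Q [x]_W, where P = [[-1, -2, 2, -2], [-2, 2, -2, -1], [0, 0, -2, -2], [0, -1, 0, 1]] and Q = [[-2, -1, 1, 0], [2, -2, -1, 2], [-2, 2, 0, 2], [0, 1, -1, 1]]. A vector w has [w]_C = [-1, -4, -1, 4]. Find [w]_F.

[4, 36, 2, 6]

Apply P to get W-coordinates [-1, -8, -6, 8], then Q to get F-coordinates.
The result is [w]_F = [4, 36, 2, 6].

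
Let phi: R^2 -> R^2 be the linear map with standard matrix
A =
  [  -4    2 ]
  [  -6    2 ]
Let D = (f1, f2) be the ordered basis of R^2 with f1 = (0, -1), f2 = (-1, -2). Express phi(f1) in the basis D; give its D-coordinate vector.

(-2, 2)

Compute phi(f1) = A f1 = (-2, -2) in standard coordinates.
Then write this in D-coordinates: solve for y in y_1 f1 + y_2 f2 = (-2, -2).
This gives y = (-2, 2), which is column 1 of [phi]_D.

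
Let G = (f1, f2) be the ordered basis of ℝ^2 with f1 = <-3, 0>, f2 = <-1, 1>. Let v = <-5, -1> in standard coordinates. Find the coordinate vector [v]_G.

<2, -1>

We seek scalars with c_1 f1 + c_2 f2 = v; equivalently solve M c = v where the columns of M are f1, f2.
System: -3c_1 - c_2 = -5, 0c_1 + c_2 = -1; solving gives c_1 = 2, c_2 = -1.
Check: 2f1 - f2 = <-5, -1>.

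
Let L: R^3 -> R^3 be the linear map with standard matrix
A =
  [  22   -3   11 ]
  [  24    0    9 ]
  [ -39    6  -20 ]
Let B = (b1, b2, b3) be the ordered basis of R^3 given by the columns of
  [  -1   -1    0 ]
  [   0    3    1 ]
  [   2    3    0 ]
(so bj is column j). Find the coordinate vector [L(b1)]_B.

(1, -1, -3)

Compute L(b1) = A b1 = (0, -6, -1) in standard coordinates.
Then write this in B-coordinates: solve for y in y_1 b1 + ... + y_3 b3 = (0, -6, -1).
This gives y = (1, -1, -3), which is column 1 of [L]_B.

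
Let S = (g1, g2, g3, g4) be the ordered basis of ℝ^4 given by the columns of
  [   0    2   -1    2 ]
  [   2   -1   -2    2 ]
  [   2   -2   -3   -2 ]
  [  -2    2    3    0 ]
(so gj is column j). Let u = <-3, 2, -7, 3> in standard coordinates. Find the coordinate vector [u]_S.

[u]_S is the unique c with M c = u, where M has columns g1, ..., g4.
Gaussian elimination on [M | u] yields c = (1, -2, 3, 2).
Check: g1 - 2g2 + 3g3 + 2g4 = <-3, 2, -7, 3>.

<1, -2, 3, 2>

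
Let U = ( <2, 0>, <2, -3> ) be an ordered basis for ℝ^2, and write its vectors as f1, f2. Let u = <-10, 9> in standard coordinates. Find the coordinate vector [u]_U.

[u]_U is the unique c with M c = u, where M has columns f1, f2.
System: 2c_1 + 2c_2 = -10, 0c_1 - 3c_2 = 9; solving gives c_1 = -2, c_2 = -3.
Check: -2f1 - 3f2 = <-10, 9>.

<-2, -3>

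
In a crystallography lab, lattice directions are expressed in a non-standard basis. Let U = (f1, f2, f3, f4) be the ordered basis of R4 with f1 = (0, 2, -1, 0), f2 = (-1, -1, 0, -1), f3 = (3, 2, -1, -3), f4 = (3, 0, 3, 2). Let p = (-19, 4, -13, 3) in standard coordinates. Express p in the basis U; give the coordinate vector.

(4, -2, -3, -4)

Write p = c_1 f1 + ... + c_4 f4 and solve for the c_i.
Gaussian elimination on [M | p] yields c = (4, -2, -3, -4).
Check: 4f1 - 2f2 - 3f3 - 4f4 = (-19, 4, -13, 3).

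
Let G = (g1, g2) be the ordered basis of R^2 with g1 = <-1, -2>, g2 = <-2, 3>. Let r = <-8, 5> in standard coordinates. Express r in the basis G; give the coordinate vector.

Write r = c_1 g1 + c_2 g2 and solve for the c_i.
System: -c_1 - 2c_2 = -8, -2c_1 + 3c_2 = 5; solving gives c_1 = 2, c_2 = 3.
Check: 2g1 + 3g2 = <-8, 5>.

<2, 3>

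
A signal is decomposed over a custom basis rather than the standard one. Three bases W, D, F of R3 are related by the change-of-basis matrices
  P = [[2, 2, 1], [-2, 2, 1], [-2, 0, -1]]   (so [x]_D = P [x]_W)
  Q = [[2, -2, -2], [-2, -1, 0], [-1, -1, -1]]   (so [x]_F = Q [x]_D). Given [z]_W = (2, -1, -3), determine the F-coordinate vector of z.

First [z]_D = P [z]_W = (-1, -9, -1).
Then [z]_F = Q [z]_D = (18, 11, 11).

(18, 11, 11)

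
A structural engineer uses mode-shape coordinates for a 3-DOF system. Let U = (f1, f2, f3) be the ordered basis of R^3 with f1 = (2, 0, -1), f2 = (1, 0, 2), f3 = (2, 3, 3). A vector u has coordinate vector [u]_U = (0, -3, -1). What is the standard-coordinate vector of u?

(-5, -3, -9)

By definition u = 0·f1 - 3f2 - f3.
Summing componentwise gives (-5, -3, -9).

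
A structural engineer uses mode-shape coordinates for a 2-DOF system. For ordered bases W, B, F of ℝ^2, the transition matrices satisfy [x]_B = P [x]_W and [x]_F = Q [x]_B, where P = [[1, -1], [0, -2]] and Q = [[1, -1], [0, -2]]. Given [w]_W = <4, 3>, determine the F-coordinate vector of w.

Composing the changes, [w]_F = Q P [w]_W.
Q P = [[1, 1], [0, 4]]; applying this to <4, 3> gives <7, 12>.

<7, 12>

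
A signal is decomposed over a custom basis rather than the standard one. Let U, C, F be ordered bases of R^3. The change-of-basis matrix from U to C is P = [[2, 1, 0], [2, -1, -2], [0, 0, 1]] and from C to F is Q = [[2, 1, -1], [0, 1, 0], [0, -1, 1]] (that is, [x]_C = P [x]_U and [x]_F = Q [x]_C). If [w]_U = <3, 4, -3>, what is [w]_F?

Composing the changes, [w]_F = Q P [w]_U.
Q P = [[6, 1, -3], [2, -1, -2], [-2, 1, 3]]; applying this to <3, 4, -3> gives <31, 8, -11>.

<31, 8, -11>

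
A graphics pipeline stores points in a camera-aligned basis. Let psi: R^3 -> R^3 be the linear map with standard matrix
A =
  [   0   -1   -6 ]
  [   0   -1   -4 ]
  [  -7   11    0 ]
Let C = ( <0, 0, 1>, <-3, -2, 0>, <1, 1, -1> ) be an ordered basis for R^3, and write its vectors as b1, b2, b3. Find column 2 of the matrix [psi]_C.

Compute psi(b2) = A b2 = <2, 2, -1> in standard coordinates.
Then write this in C-coordinates: solve for y in y_1 b1 + ... + y_3 b3 = <2, 2, -1>.
This gives y = <1, 0, 2>, which is column 2 of [psi]_C.

<1, 0, 2>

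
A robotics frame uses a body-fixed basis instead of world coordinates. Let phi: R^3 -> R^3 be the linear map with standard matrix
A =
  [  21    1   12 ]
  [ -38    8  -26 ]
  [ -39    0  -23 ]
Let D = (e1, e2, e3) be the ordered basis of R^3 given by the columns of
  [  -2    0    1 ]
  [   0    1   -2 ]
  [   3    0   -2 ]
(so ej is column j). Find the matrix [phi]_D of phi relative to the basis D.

Let P have columns e1, ..., e3. Then [phi]_D = P^(-1) A P.
Here det P = 1, so P^(-1) is integer; computing A P first and then P^(-1)(A P) gives [[3, -2, 3], [-2, 2, 0], [0, -3, 1]].

[[3, -2, 3], [-2, 2, 0], [0, -3, 1]]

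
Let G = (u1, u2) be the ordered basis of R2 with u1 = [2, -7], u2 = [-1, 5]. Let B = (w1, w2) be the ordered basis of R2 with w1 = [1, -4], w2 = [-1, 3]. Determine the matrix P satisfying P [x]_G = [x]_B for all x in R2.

[[1, -2], [-1, -1]]

Let M have columns uj and N have columns wj. Then for every x, N [x]_B = x = M [x]_G, so P = N^(-1) M.
Since det N = -1, N^(-1) has integer entries; multiplying gives P = [[1, -2], [-1, -1]].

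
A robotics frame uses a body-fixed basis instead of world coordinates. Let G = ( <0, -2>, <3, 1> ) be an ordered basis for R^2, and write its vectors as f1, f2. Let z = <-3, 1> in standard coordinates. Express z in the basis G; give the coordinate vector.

<-1, -1>

[z]_G is the unique c with M c = z, where M has columns f1, f2.
System: 0c_1 + 3c_2 = -3, -2c_1 + c_2 = 1; solving gives c_1 = -1, c_2 = -1.
Check: -f1 - f2 = <-3, 1>.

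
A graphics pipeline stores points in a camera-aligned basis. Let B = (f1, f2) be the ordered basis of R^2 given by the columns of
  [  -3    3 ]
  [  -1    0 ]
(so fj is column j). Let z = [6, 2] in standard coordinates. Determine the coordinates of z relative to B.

[-2, 0]

Write z = c_1 f1 + c_2 f2 and solve for the c_i.
System: -3c_1 + 3c_2 = 6, -c_1 + 0c_2 = 2; solving gives c_1 = -2, c_2 = 0.
Check: -2f1 + 0·f2 = [6, 2].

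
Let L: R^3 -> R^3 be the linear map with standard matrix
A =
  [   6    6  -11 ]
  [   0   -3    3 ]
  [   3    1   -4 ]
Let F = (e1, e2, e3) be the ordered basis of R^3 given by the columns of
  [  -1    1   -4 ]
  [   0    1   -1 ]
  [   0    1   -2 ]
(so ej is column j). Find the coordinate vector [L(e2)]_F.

(-1, 0, 0)

Compute L(e2) = A e2 = (1, 0, 0) in standard coordinates.
Then write this in F-coordinates: solve for y in y_1 e1 + ... + y_3 e3 = (1, 0, 0).
This gives y = (-1, 0, 0), which is column 2 of [L]_F.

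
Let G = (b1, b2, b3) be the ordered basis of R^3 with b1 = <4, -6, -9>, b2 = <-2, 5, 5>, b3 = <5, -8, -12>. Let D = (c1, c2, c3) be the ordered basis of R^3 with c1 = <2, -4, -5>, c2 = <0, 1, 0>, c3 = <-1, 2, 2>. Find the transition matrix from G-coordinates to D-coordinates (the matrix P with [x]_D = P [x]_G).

Column j of P is [bj]_D, since P maps G-coordinates to D-coordinates.
Expressing b1 in D: b1 = c1 + 2c2 - 2c3, so column 1 of P is <1, 2, -2>.
Doing the same for each bj gives P = [[1, -1, 2], [2, 1, 2], [-2, 0, -1]].

[[1, -1, 2], [2, 1, 2], [-2, 0, -1]]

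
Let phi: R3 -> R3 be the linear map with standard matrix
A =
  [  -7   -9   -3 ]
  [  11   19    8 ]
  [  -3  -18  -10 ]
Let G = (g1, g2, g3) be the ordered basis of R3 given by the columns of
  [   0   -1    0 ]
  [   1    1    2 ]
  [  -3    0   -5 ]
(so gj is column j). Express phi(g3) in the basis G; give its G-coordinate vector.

Column 3 of [phi]_G is the G-coordinate vector of phi(g3).
In standard coordinates phi(g3) = A g3 = (-3, -2, 14).
Converting to G: (-3, -2, 14) = -3g1 + 3g2 - g3, so the coordinate vector is (-3, 3, -1).

(-3, 3, -1)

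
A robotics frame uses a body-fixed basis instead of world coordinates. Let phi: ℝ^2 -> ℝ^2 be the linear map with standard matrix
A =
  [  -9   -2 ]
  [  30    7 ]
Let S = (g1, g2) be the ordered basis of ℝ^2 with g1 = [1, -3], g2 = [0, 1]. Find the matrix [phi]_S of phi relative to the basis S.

[[-3, -2], [0, 1]]

The j-th column of [phi]_S is [phi(gj)]_S.
phi(g1) = A g1 = [-3, 9] = -3g1 + 0·g2, so column 1 is [-3, 0].
Repeating for g2 and assembling the columns gives [[-3, -2], [0, 1]].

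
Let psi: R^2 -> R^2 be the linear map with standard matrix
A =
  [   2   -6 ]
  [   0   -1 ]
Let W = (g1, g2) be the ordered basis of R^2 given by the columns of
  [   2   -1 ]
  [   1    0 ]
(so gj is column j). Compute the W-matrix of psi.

With P the matrix whose columns are g1, g2, [psi]_W = P^(-1) A P.
Column by column: psi(g1) = A g1 = <-2, -1>; its W-coordinates <-1, 0> give column 1.
Continuing for each basis vector yields [psi]_W = [[-1, 0], [0, 2]].

[[-1, 0], [0, 2]]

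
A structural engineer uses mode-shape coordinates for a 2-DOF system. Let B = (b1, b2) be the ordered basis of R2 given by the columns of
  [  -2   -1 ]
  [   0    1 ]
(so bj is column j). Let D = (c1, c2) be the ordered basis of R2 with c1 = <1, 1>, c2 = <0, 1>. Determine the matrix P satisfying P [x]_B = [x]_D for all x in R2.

Let M have columns bj and N have columns cj. Then for every x, N [x]_D = x = M [x]_B, so P = N^(-1) M.
Since det N = 1, N^(-1) has integer entries; multiplying gives P = [[-2, -1], [2, 2]].

[[-2, -1], [2, 2]]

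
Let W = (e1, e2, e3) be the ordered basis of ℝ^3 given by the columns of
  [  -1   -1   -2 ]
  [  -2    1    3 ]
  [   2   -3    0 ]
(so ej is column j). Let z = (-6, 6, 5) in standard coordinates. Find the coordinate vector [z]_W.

(1, -1, 3)

We seek scalars with c_1 e1 + ... + c_3 e3 = z; equivalently solve M c = z where the columns of M are e1, ..., e3.
Row-reducing the augmented matrix [M | z] gives c = (1, -1, 3).
Check: e1 - e2 + 3e3 = (-6, 6, 5).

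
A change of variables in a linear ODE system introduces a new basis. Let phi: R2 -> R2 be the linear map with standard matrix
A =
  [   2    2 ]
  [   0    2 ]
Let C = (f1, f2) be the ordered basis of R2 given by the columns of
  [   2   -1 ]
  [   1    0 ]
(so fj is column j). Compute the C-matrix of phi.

[[2, 0], [-2, 2]]

The j-th column of [phi]_C is [phi(fj)]_C.
phi(f1) = A f1 = (6, 2) = 2f1 - 2f2, so column 1 is (2, -2).
Repeating for f2 and assembling the columns gives [[2, 0], [-2, 2]].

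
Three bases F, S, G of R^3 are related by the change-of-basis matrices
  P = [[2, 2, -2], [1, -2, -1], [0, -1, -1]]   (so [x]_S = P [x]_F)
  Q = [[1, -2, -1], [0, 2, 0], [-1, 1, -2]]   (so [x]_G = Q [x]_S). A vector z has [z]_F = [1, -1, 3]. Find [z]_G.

[-4, 0, 10]

First [z]_S = P [z]_F = [-6, 0, -2].
Then [z]_G = Q [z]_S = [-4, 0, 10].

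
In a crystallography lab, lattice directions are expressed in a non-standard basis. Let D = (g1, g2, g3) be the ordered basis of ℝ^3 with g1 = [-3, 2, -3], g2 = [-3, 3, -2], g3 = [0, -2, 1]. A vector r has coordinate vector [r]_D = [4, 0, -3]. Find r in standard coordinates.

[-12, 14, -15]

The coordinates say r = 4g1 + 0·g2 - 3g3; adding the scaled basis vectors gives [-12, 14, -15].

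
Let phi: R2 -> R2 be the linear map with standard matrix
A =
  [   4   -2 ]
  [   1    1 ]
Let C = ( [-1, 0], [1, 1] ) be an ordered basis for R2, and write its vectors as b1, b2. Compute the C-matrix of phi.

Let P have columns b1, b2. Then [phi]_C = P^(-1) A P.
Here det P = -1, so P^(-1) is integer; computing A P first and then P^(-1)(A P) gives [[3, 0], [-1, 2]].

[[3, 0], [-1, 2]]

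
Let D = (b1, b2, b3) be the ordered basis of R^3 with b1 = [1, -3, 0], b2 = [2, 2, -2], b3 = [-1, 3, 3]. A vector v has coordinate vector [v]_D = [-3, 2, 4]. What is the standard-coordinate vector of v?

[-3, 25, 8]

v = M [v]_D, where M has columns b1, ..., b3.
Carrying out the matrix-vector product, v = [-3, 25, 8].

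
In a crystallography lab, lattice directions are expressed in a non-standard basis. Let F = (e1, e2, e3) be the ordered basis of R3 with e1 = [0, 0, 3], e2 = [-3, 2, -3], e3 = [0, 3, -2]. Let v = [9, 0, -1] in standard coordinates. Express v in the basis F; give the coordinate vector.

[-2, -3, 2]

[v]_F is the unique c with M c = v, where M has columns e1, ..., e3.
Gaussian elimination on [M | v] yields c = (-2, -3, 2).
Check: -2e1 - 3e2 + 2e3 = [9, 0, -1].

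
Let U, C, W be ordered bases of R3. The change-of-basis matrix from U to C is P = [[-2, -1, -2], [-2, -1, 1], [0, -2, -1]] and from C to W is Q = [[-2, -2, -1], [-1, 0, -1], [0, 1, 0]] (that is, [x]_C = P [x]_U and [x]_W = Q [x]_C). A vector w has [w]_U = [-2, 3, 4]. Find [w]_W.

[14, 17, 5]

Composing the changes, [w]_W = Q P [w]_U.
Q P = [[8, 6, 3], [2, 3, 3], [-2, -1, 1]]; applying this to [-2, 3, 4] gives [14, 17, 5].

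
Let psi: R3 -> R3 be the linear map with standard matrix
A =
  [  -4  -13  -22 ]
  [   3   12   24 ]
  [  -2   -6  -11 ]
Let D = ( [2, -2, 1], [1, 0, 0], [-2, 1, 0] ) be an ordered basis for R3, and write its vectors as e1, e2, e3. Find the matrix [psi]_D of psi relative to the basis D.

[[-3, -2, -2], [2, -2, 3], [0, -1, 2]]

Let P have columns e1, ..., e3. Then [psi]_D = P^(-1) A P.
Here det P = 1, so P^(-1) is integer; computing A P first and then P^(-1)(A P) gives [[-3, -2, -2], [2, -2, 3], [0, -1, 2]].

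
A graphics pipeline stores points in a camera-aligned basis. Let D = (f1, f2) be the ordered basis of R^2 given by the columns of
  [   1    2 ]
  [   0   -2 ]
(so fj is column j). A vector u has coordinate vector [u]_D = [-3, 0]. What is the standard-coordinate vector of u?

[-3, 0]

u = M [u]_D, where M has columns f1, f2.
Carrying out the matrix-vector product, u = [-3, 0].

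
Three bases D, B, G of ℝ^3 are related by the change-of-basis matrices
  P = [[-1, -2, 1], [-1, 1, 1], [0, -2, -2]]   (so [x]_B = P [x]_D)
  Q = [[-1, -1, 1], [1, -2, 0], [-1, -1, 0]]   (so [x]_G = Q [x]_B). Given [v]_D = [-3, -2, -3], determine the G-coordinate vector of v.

First [v]_B = P [v]_D = [4, -2, 10].
Then [v]_G = Q [v]_B = [8, 8, -2].

[8, 8, -2]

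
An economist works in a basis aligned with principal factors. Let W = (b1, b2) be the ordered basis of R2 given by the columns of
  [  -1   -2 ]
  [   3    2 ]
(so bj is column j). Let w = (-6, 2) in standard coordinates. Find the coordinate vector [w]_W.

We seek scalars with c_1 b1 + c_2 b2 = w; equivalently solve M c = w where the columns of M are b1, b2.
System: -c_1 - 2c_2 = -6, 3c_1 + 2c_2 = 2; solving gives c_1 = -2, c_2 = 4.
Check: -2b1 + 4b2 = (-6, 2).

(-2, 4)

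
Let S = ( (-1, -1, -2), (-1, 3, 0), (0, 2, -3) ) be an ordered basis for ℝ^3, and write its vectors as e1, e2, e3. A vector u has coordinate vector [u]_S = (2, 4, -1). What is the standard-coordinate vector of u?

By definition u = 2e1 + 4e2 - e3.
Summing componentwise gives (-6, 8, -1).

(-6, 8, -1)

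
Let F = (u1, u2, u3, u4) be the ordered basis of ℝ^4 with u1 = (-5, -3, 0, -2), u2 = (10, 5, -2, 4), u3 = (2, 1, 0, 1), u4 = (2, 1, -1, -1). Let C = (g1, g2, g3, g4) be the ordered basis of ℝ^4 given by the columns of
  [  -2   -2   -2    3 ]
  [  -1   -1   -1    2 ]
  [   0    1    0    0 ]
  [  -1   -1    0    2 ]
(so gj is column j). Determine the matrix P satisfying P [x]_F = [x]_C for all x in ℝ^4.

Take x = uj: its F-coordinates are the j-th standard unit vector, so P e_j — column j of P — equals [uj]_C.
u1 = 0·g1 + 0·g2 + g3 - g4, giving column 1 = (0, 0, 1, -1); repeating for each j gives P = [[0, -2, -1, 2], [0, -2, 0, -1], [1, -1, 0, -2], [-1, 0, 0, 0]].

[[0, -2, -1, 2], [0, -2, 0, -1], [1, -1, 0, -2], [-1, 0, 0, 0]]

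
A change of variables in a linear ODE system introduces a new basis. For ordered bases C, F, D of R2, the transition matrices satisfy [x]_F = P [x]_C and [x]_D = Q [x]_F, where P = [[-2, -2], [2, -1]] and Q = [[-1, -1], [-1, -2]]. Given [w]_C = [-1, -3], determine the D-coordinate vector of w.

[-9, -10]

First [w]_F = P [w]_C = [8, 1].
Then [w]_D = Q [w]_F = [-9, -10].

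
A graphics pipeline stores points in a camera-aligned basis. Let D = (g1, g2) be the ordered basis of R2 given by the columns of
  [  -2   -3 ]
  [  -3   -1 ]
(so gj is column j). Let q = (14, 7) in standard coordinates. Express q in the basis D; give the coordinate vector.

[q]_D is the unique c with M c = q, where M has columns g1, g2.
System: -2c_1 - 3c_2 = 14, -3c_1 - c_2 = 7; solving gives c_1 = -1, c_2 = -4.
Check: -g1 - 4g2 = (14, 7).

(-1, -4)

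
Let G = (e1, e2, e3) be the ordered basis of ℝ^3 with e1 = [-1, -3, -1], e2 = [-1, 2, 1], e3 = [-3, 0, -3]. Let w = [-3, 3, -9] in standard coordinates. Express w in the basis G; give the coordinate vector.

[-3, -3, 3]

Write w = c_1 e1 + ... + c_3 e3 and solve for the c_i.
Gaussian elimination on [M | w] yields c = (-3, -3, 3).
Check: -3e1 - 3e2 + 3e3 = [-3, 3, -9].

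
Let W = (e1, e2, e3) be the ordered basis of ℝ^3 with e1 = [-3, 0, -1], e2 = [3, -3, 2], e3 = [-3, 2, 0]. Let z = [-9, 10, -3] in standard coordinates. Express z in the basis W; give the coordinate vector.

[-1, -2, 2]

Write z = c_1 e1 + ... + c_3 e3 and solve for the c_i.
Gaussian elimination on [M | z] yields c = (-1, -2, 2).
Check: -e1 - 2e2 + 2e3 = [-9, 10, -3].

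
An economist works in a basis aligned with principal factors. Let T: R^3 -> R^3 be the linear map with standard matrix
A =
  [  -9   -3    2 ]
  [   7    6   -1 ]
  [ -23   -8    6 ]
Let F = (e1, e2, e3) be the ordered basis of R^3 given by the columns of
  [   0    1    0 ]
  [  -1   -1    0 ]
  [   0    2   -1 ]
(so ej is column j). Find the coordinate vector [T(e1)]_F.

Compute T(e1) = A e1 = [3, -6, 8] in standard coordinates.
Then write this in F-coordinates: solve for y in y_1 e1 + ... + y_3 e3 = [3, -6, 8].
This gives y = [3, 3, -2], which is column 1 of [T]_F.

[3, 3, -2]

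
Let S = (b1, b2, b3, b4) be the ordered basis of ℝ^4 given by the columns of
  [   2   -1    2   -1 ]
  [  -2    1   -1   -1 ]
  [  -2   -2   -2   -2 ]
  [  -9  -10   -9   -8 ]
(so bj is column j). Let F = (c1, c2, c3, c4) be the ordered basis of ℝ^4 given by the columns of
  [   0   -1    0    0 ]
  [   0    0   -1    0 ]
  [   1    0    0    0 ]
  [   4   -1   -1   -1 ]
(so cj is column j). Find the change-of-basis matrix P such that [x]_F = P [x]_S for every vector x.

Column j of P is [bj]_F, since P maps S-coordinates to F-coordinates.
Expressing b1 in F: b1 = -2c1 - 2c2 + 2c3 + c4, so column 1 of P is <-2, -2, 2, 1>.
Doing the same for each bj gives P = [[-2, -2, -2, -2], [-2, 1, -2, 1], [2, -1, 1, 1], [1, 2, 2, -2]].

[[-2, -2, -2, -2], [-2, 1, -2, 1], [2, -1, 1, 1], [1, 2, 2, -2]]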